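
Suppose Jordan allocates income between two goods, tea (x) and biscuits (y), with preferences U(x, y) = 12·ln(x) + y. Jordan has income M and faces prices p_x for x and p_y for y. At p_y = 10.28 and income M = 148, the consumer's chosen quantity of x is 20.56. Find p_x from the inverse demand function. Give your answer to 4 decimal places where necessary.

MU_x = 12/x, MU_y = 1. Tangency: 12/x = p_x/p_y.
So x*(p_x,p_y) = 12·p_y/p_x, independent of income; and y* = (M − 12·p_y)/p_y.
Set x* = 20.56 in the demand function and solve for p_x: p_x = 6.

p_x = 6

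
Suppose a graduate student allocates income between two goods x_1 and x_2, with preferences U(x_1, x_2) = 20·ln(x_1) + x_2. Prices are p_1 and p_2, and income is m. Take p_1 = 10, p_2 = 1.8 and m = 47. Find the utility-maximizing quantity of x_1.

Set MRS = p_1/p_2: (20/x_1)/1 = p_1/p_2.
So x_1*(p_1,p_2) = 20·p_2/p_1, independent of income; and x_2* = (m − 20·p_2)/p_2.
At the given prices: x_1* = 20·1.8/10 = 3.6.

x_1* = 3.6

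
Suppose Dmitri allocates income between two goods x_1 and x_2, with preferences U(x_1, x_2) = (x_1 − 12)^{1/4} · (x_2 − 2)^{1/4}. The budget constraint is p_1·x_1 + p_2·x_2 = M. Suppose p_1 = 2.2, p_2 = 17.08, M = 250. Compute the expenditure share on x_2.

share on x_2 = 0.5155

After buying the subsistence bundle (12, 2), a share 0.5 of the remaining income goes to x_1: x_1* = 12 + 0.5·(M − 12p_1 − 2p_2)/p_1.
Discretionary income = 250 − 12·2.2 − 2·17.08 = 189.44; x_1* = 12 + 0.5·189.44/2.2 = 55.0545; x_2* = 2 + 0.5·189.44/17.08 = 7.5457.
Expenditure on x_2: 17.08·7.5457 = 128.88; share = 0.5155.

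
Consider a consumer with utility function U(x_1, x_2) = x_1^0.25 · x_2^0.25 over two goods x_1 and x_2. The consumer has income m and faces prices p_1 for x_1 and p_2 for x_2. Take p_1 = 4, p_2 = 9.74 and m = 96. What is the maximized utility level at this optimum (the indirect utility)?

V = 2.7731

Demand: x_1*(p_1,p_2,m) = 0.5·m/p_1 and x_2* = 0.5·m/p_2.
At p_1=4, p_2=9.74, m=96: x_1* = 0.5·96/4 = 12, x_2* = 4.9281.
Utility at the optimum: U(12, 4.9281) = 2.7731.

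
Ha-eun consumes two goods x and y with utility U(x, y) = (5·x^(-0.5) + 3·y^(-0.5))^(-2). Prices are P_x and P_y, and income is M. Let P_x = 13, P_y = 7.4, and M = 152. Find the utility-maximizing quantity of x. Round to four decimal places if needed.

MRS = MU_x/MU_y = (5/3)·(y/x)^(1.5). Set equal to P_x/P_y.
Solve for the ratio: y/x = [(3/5)·P_x/P_y]^(2/3).
Substitute y = (y/x)·x into the budget: x* = M/(P_x + P_y·(y/x)).
Numerically y/x = 1.035719, so x* = 152/(13 + 7.4·1.035719) = 7.3557.

x* = 7.3557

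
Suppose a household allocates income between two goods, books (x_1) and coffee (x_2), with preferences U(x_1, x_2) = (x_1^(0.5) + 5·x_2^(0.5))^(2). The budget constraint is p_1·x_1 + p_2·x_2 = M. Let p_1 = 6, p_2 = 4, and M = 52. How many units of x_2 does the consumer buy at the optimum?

x_2* = 12.6623

MRS = MU_x_1/MU_x_2 = (1/5)·(x_2/x_1)^(0.5). Set equal to p_1/p_2.
Solve for the ratio: x_2/x_1 = [5·p_1/p_2]^(2).
With the ratio pinned down, the budget gives x_1* = M/(p_1 + p_2·(x_2/x_1)) and x_2* = (x_2/x_1)·x_1*.
Numerically x_2/x_1 = 56.25, so x_1* = 52/(6 + 4·56.25) = 0.2251 and x_2* = 56.25·0.2251 = 12.6623.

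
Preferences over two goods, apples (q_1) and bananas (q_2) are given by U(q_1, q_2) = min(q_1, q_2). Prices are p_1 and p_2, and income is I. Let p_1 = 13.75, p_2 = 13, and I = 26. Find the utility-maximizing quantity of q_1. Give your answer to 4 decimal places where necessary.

q_1* = 0.972

With perfect complements, no substitution: consume in ratio q_1:q_2 = 1:1.
Budget: p_1·q_1 + p_2·q_1 = I, so (p_1 + p_2)·q_1 = I.
Demand: q_1*(p_1,p_2,I) = I/(p_1 + p_2), q_2* = I/(p_1 + p_2).
Here 13.75 + 13 = 26.75, giving q_1* = 0.972.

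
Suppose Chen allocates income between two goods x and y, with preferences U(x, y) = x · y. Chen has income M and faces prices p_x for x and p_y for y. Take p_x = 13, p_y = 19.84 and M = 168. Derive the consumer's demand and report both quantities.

x* = 6.4615, y* = 4.2339

MU_x/MU_y = (y)/(x); tangency sets this equal to p_x/p_y.
So p_y·y = p_x·x; combined with the budget, a share 0.5 of income goes to x.
Demand: x*(p_x,p_y,M) = 0.5·M/p_x and y* = 0.5·M/p_y.
At p_x=13, p_y=19.84, M=168: x* = 0.5·168/13 = 6.4615, y* = 4.2339.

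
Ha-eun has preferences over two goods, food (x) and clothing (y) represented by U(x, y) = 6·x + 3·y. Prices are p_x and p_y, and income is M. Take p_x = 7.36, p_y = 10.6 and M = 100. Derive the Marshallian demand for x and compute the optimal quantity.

x* = 13.587

Perfect substitutes: compare marginal utility per dollar. 6/p_x vs 3/p_y → 0.8152 vs 0.283.
x gives more utility per dollar, so spend all income on x: x* = M/p_x, y* = 0.
Numerically: x* = 13.587, y* = 0.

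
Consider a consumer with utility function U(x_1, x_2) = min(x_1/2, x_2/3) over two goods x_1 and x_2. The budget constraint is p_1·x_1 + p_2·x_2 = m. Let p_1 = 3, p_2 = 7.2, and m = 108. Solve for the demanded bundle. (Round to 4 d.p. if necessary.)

x_1* = 7.8261, x_2* = 11.7391

Leontief preferences: the optimum is at the kink where x_1/2 = x_2/3, i.e. x_2 = (3/2)·x_1.
Budget: p_1·x_1 + p_2·(3/2)·x_1 = m, so (2·p_1 + 3·p_2)·x_1 = 2·m.
Demand: x_1*(p_1,p_2,m) = 2·m/(2·p_1 + 3·p_2), x_2* = 3·m/(2·p_1 + 3·p_2).
Here 2·3 + 3·7.2 = 27.6, giving x_1* = 7.8261 and x_2* = 11.7391.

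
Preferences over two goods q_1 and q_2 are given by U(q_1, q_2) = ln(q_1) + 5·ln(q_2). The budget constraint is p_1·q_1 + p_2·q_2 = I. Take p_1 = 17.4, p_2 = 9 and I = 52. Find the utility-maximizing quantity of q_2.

q_2* = 4.8148

The MRS is (1/5)·q_2/q_1. Set MRS = p_1/p_2.
Rearranging, p_2·q_2 = 5·p_1·q_1. Substituting into the budget gives p_1·q_1·(1 + 5) = I.
Demand: q_1*(p_1,p_2,I) = 1/6·I/p_1 and q_2* = 5/6·I/p_2.
At p_1=17.4, p_2=9, I=52: q_2* = 5/6·52/9 = 4.8148.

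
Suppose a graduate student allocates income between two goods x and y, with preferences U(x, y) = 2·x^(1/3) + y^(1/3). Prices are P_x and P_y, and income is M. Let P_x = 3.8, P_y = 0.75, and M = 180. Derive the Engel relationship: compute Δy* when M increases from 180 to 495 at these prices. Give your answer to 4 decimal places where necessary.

Δy* = 186.1239

From the CES first-order condition, 2·(y/x)^(2/3) = P_x/P_y.
Hence y/x = ((1/2)·P_x/P_y)^(1/(2/3)), i.e. raised to the 1.5 power.
Substitute y = (y/x)·x into the budget: x* = M/(P_x + P_y·(y/x)).
Numerically y/x = 4.032167, so x* = 180/(3.8 + 0.75·4.032167) = 26.377 and y* = 4.032167·26.377 = 106.3565.
At M' = 495: y* = 292.4804. Change: 292.4804 − 106.3565 = 186.1239.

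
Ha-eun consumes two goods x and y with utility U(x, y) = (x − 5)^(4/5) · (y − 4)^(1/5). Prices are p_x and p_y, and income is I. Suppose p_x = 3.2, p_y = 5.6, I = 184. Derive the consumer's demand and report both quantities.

x* = 41.4, y* = 9.2

After buying the subsistence bundle (5, 4), a share 0.8 of the remaining income goes to x: x* = 5 + 0.8·(I − 5p_x − 4p_y)/p_x.
Discretionary income = 184 − 5·3.2 − 4·5.6 = 145.6; x* = 5 + 0.8·145.6/3.2 = 41.4; y* = 4 + 0.2·145.6/5.6 = 9.2.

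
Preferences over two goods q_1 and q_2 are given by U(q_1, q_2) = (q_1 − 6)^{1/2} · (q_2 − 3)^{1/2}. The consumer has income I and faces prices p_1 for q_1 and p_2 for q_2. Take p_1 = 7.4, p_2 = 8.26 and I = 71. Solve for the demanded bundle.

Let q_1' = q_1−6, q_2' = q_2−3. MRS = q_2'/q_1' = p_1/p_2.
Substituting into the budget: q_1* = 6 + 0.5·(I − 6·p_1 − 3·p_2)/p_1, and q_2* = 3 + 0.5·(…)/p_2.
Discretionary income = 71 − 6·7.4 − 3·8.26 = 1.82; q_1* = 6 + 0.5·1.82/7.4 = 6.123; q_2* = 3 + 0.5·1.82/8.26 = 3.1102.

q_1* = 6.123, q_2* = 3.1102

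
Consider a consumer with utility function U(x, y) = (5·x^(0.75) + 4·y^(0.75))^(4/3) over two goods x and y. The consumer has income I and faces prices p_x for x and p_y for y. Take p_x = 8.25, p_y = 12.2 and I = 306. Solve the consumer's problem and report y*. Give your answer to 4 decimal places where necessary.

y* = 2.8198

MRS = MU_x/MU_y = (5/4)·(y/x)^(0.25). Set equal to p_x/p_y.
Hence y/x = ((4/5)·p_x/p_y)^(1/(0.25)), i.e. raised to the 4 power.
With the ratio pinned down, the budget gives x* = I/(p_x + p_y·(y/x)) and y* = (y/x)·x*.
Numerically y/x = 0.085652, so x* = 306/(8.25 + 12.2·0.085652) = 32.9211 and y* = 0.085652·32.9211 = 2.8198.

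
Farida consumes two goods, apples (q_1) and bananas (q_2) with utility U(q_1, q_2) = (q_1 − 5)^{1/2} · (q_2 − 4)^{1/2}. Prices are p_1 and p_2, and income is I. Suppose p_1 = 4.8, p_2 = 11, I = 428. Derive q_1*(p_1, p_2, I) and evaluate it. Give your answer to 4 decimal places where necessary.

Let q_1' = q_1−5, q_2' = q_2−4. MRS = q_2'/q_1' = p_1/p_2.
After buying the subsistence bundle (5, 4), a share 0.5 of the remaining income goes to q_1: q_1* = 5 + 0.5·(I − 5p_1 − 4p_2)/p_1.
Discretionary income = 428 − 5·4.8 − 4·11 = 360; q_1* = 5 + 0.5·360/4.8 = 42.5.

q_1* = 42.5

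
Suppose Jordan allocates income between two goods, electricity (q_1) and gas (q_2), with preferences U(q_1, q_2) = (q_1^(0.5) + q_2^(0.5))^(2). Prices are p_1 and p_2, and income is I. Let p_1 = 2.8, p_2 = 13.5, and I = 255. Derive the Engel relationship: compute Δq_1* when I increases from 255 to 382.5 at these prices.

MRS = MU_q_1/MU_q_2 = (q_2/q_1)^(0.5). Set equal to p_1/p_2.
Solve for the ratio: q_2/q_1 = [p_1/p_2]^(2).
With the ratio pinned down, the budget gives q_1* = I/(p_1 + p_2·(q_2/q_1)) and q_2* = (q_2/q_1)·q_1*.
Numerically q_2/q_1 = 0.043018, so q_1* = 255/(2.8 + 13.5·0.043018) = 75.4273.
At I' = 382.5: q_1* = 113.1409. Change: 113.1409 − 75.4273 = 37.7136.

Δq_1* = 37.7136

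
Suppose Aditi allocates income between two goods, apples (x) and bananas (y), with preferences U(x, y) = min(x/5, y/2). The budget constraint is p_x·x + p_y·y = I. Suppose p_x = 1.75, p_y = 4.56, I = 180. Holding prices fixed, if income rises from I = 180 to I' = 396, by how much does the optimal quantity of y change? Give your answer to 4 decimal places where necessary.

Δy* = 24.1746

Leontief preferences: the optimum is at the kink where x/5 = y/2, i.e. y = (2/5)·x.
Budget: p_x·x + p_y·(2/5)·x = I, so (5·p_x + 2·p_y)·x = 5·I.
Demand: x*(p_x,p_y,I) = 5·I/(5·p_x + 2·p_y), y* = 2·I/(5·p_x + 2·p_y).
Here 5·1.75 + 2·4.56 = 17.87, giving y* = 20.1455.
At I' = 396: y* = 44.3201. Change: 44.3201 − 20.1455 = 24.1746.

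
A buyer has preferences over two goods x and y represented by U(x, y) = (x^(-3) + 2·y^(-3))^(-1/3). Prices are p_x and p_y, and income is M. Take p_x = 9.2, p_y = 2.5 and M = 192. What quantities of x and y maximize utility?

x* = 14.4169, y* = 23.746

MRS = MU_x/MU_y = (1/2)·(y/x)^(4). Set equal to p_x/p_y.
Solve for the ratio: y/x = [2·p_x/p_y]^(0.25).
With the ratio pinned down, the budget gives x* = M/(p_x + p_y·(y/x)) and y* = (y/x)·x*.
Numerically y/x = 1.647098, so x* = 192/(9.2 + 2.5·1.647098) = 14.4169 and y* = 1.647098·14.4169 = 23.746.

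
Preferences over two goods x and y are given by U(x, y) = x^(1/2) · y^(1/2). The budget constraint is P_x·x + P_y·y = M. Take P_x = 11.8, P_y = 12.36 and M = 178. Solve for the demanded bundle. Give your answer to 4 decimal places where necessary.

x* = 7.5424, y* = 7.2006

The MRS is y/x. Set MRS = P_x/P_y.
So 0.5·P_y·y = 0.5·P_x·x; combined with the budget, a share 0.5 of income goes to x.
Demand: x*(P_x,P_y,M) = 0.5·M/P_x and y* = 0.5·M/P_y.
At P_x=11.8, P_y=12.36, M=178: x* = 0.5·178/11.8 = 7.5424, y* = 7.2006.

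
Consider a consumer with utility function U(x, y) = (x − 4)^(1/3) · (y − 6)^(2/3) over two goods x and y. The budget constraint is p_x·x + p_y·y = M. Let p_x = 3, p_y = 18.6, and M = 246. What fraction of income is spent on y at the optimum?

share on y = 0.7854

Let x' = x−4, y' = y−6. MRS = (1/2)·y'/x' = p_x/p_y.
After buying the subsistence bundle (4, 6), a share 1/3 of the remaining income goes to x: x* = 4 + 1/3·(M − 4p_x − 6p_y)/p_x.
Discretionary income = 246 − 4·3 − 6·18.6 = 122.4; x* = 4 + 1/3·122.4/3 = 17.6; y* = 6 + 2/3·122.4/18.6 = 10.3871.
Expenditure on y: 18.6·10.3871 = 193.2; share = 0.7854.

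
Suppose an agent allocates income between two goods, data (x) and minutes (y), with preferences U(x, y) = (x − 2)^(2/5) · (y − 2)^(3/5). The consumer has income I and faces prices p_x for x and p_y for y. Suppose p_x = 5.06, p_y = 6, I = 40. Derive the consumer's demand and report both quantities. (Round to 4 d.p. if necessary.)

x* = 3.4134, y* = 3.788

This is Cobb-Douglas in (x−2, y−2): tangency gives 0.4·p_y·(y−2) = 0.6·p_x·(x−2).
After buying the subsistence bundle (2, 2), a share 0.4 of the remaining income goes to x: x* = 2 + 0.4·(I − 2p_x − 2p_y)/p_x.
Discretionary income = 40 − 2·5.06 − 2·6 = 17.88; x* = 2 + 0.4·17.88/5.06 = 3.4134; y* = 2 + 0.6·17.88/6 = 3.788.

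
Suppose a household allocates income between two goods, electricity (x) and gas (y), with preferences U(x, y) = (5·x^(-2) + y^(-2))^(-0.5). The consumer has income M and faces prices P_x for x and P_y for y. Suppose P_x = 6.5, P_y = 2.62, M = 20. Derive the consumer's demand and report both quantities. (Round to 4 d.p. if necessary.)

x* = 2.3326, y* = 1.8466

MU_x ∝ 5·x^(-3), MU_y ∝ y^(-3), so MRS = 5·(y/x)^(3) = P_x/P_y.
Solve for the ratio: y/x = [(1/5)·P_x/P_y]^(1/3).
With the ratio pinned down, the budget gives x* = M/(P_x + P_y·(y/x)) and y* = (y/x)·x*.
Numerically y/x = 0.791676, so x* = 20/(6.5 + 2.62·0.791676) = 2.3326 and y* = 0.791676·2.3326 = 1.8466.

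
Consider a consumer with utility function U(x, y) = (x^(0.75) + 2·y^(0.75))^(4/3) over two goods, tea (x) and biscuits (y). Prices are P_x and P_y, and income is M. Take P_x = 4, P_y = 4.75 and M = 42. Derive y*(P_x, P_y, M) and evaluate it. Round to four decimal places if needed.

y* = 8.0044

With the ratio pinned down, the budget gives x* = M/(P_x + P_y·(y/x)) and y* = (y/x)·x*.
Numerically y/x = 8.046102, so x* = 42/(4 + 4.75·8.046102) = 0.9948 and y* = 8.046102·0.9948 = 8.0044.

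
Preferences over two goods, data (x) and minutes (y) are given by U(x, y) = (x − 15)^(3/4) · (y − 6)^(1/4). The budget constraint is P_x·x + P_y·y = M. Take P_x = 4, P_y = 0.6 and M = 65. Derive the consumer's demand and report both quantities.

MRS = 3·(y−6)/(x−15). Tangency with P_x/P_y gives y−6 = (1/3)·(P_x/P_y)·(x−15).
After buying the subsistence bundle (15, 6), a share 0.75 of the remaining income goes to x: x* = 15 + 0.75·(M − 15P_x − 6P_y)/P_x.
Discretionary income = 65 − 15·4 − 6·0.6 = 1.4; x* = 15 + 0.75·1.4/4 = 15.2625; y* = 6 + 0.25·1.4/0.6 = 6.5833.

x* = 15.2625, y* = 6.5833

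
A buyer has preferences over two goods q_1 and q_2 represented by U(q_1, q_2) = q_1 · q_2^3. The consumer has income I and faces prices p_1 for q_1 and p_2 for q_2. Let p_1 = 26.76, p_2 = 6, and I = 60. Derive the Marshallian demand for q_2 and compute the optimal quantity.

The MRS is (1/3)·q_2/q_1. Set MRS = p_1/p_2.
Rearranging, p_2·q_2 = 3·p_1·q_1. Substituting into the budget gives p_1·q_1·(1 + 3) = I.
Demand: q_1*(p_1,p_2,I) = 0.25·I/p_1 and q_2* = 0.75·I/p_2.
At p_1=26.76, p_2=6, I=60: q_2* = 0.75·60/6 = 7.5.

q_2* = 7.5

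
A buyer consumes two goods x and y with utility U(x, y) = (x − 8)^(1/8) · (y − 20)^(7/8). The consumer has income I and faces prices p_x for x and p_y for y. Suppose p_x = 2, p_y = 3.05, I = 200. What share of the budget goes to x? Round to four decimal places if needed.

This is Cobb-Douglas in (x−8, y−20): tangency gives 0.125·p_y·(y−20) = 0.875·p_x·(x−8).
After buying the subsistence bundle (8, 20), a share 0.125 of the remaining income goes to x: x* = 8 + 0.125·(I − 8p_x − 20p_y)/p_x.
Discretionary income = 200 − 8·2 − 20·3.05 = 123; x* = 8 + 0.125·123/2 = 15.6875; y* = 20 + 0.875·123/3.05 = 55.2869.
Expenditure on x: 2·15.6875 = 31.375; share = 0.1569.

share on x = 0.1569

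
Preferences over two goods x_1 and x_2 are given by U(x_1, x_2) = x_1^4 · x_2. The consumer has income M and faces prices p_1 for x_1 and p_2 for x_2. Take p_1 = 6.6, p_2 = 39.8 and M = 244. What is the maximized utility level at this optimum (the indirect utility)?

V = 938167.2344

The MRS is 4·x_2/x_1. Set MRS = p_1/p_2.
So 4·p_2·x_2 = p_1·x_1; combined with the budget, a share 0.8 of income goes to x_1.
Demand: x_1*(p_1,p_2,M) = 0.8·M/p_1 and x_2* = 0.2·M/p_2.
At p_1=6.6, p_2=39.8, M=244: x_1* = 0.8·244/6.6 = 29.5758, x_2* = 1.2261.
Utility at the optimum: U(29.5758, 1.2261) = 938167.2344.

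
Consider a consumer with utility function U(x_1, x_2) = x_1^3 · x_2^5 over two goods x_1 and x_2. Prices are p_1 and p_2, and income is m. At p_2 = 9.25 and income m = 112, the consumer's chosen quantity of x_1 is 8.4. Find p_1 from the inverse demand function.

p_1 = 5

Tangency: MRS = (3/5)·x_2/x_1 = p_1/p_2.
So 3·p_2·x_2 = 5·p_1·x_1; combined with the budget, a share 0.375 of income goes to x_1.
Demand: x_1*(p_1,p_2,m) = 0.375·m/p_1 and x_2* = 0.625·m/p_2.
Set x_1* = 8.4 in the demand function and solve for p_1: p_1 = 5.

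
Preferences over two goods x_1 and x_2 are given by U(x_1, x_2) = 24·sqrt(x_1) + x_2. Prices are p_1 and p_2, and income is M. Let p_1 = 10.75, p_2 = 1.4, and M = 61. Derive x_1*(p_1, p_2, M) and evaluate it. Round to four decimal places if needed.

Set MRS = p_1/p_2: 12·x_1^(−1/2) = p_1/p_2.
Thus x_1* = (12·p_2/p_1)² — independent of M — with the rest of income spent on x_2.
Plugging in: x_1* = (12·1.4/10.75)² = 2.4423.

x_1* = 2.4423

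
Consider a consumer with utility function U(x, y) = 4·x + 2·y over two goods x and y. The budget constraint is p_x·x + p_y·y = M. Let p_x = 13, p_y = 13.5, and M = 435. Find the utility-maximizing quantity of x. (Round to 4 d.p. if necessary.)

Linear utility — the consumer picks whichever good has higher MU/price: 4/13 = 0.3077 vs 2/13.5 = 0.1481.
x gives more utility per dollar, so spend all income on x: x* = M/p_x, y* = 0.
Numerically: x* = 33.4615, y* = 0.

x* = 33.4615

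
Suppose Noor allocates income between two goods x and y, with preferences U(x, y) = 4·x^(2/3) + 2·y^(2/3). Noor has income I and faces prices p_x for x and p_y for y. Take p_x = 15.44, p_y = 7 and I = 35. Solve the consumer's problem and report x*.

x* = 1.4096

From the CES first-order condition, 2·(y/x)^(1/3) = p_x/p_y.
Solve for the ratio: y/x = [(1/2)·p_x/p_y]^(3).
Substitute y = (y/x)·x into the budget: x* = I/(p_x + p_y·(y/x)).
Numerically y/x = 1.341398, so x* = 35/(15.44 + 7·1.341398) = 1.4096.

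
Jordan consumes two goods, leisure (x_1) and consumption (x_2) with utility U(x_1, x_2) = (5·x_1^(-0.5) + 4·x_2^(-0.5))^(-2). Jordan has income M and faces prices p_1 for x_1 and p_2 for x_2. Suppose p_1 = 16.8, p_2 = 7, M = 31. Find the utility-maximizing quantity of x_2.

x_2* = 1.7342

With the ratio pinned down, the budget gives x_1* = M/(p_1 + p_2·(x_2/x_1)) and x_2* = (x_2/x_1)·x_1*.
Numerically x_2/x_1 = 1.544783, so x_1* = 31/(16.8 + 7·1.544783) = 1.1226 and x_2* = 1.544783·1.1226 = 1.7342.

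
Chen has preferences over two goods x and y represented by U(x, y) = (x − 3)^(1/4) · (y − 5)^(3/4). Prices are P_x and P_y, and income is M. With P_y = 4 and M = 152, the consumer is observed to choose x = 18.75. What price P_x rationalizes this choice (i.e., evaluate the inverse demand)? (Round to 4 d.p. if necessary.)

Let x' = x−3, y' = y−5. MRS = (1/3)·y'/x' = P_x/P_y.
After buying the subsistence bundle (3, 5), a share 0.25 of the remaining income goes to x: x* = 3 + 0.25·(M − 3P_x − 5P_y)/P_x.
Set x* = 18.75 in the demand function and solve for P_x: P_x = 2.

P_x = 2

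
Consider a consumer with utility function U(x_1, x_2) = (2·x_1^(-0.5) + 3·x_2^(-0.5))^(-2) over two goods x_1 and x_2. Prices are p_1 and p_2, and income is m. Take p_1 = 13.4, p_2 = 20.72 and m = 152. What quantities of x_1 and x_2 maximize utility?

x_1* = 4.5098, x_2* = 4.4194

Substitute x_2 = (x_2/x_1)·x_1 into the budget: x_1* = m/(p_1 + p_2·(x_2/x_1)).
Numerically x_2/x_1 = 0.979951, so x_1* = 152/(13.4 + 20.72·0.979951) = 4.5098 and x_2* = 0.979951·4.5098 = 4.4194.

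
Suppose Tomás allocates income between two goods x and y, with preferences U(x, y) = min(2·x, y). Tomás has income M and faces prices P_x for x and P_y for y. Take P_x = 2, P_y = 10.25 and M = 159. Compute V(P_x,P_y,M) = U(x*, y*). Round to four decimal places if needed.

V = 14.1333

Leontief preferences: the optimum is at the kink where x/1 = y/2, i.e. y = 2·x.
Budget: P_x·x + P_y·2·x = M, so (P_x + 2·P_y)·x = M.
Demand: x*(P_x,P_y,M) = M/(P_x + 2·P_y), y* = 2·M/(P_x + 2·P_y).
Here 2 + 2·10.25 = 22.5, giving x* = 7.0667 and y* = 14.1333.
Utility at the optimum: U(7.0667, 14.1333) = 14.1333.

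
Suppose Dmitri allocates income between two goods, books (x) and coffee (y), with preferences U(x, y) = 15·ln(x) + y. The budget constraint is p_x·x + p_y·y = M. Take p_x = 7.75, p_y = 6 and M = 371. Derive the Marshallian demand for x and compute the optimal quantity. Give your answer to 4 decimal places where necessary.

Set MRS = p_x/p_y: (15/x)/1 = p_x/p_y.
So x*(p_x,p_y) = 15·p_y/p_x, independent of income; and y* = (M − 15·p_y)/p_y.
At the given prices: x* = 15·6/7.75 = 11.6129.

x* = 11.6129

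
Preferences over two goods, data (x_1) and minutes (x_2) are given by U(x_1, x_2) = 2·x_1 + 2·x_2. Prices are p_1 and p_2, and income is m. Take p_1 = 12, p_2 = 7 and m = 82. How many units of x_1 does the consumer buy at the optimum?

x_1* = 0

Perfect substitutes: compare marginal utility per dollar. 2/p_1 vs 2/p_2 → 0.1667 vs 0.2857.
x_2 gives more utility per dollar, so spend all income on x_2: x_2* = m/p_2, x_1* = 0.
Numerically: x_1* = 0, x_2* = 11.7143.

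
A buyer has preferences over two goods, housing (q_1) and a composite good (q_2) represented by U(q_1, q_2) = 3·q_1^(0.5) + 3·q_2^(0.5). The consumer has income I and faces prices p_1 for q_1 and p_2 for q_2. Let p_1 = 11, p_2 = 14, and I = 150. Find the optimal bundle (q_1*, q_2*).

q_1* = 7.6364, q_2* = 4.7143

From the CES first-order condition, (q_2/q_1)^(0.5) = p_1/p_2.
Solve for the ratio: q_2/q_1 = [p_1/p_2]^(2).
With the ratio pinned down, the budget gives q_1* = I/(p_1 + p_2·(q_2/q_1)) and q_2* = (q_2/q_1)·q_1*.
Numerically q_2/q_1 = 0.617347, so q_1* = 150/(11 + 14·0.617347) = 7.6364 and q_2* = 0.617347·7.6364 = 4.7143.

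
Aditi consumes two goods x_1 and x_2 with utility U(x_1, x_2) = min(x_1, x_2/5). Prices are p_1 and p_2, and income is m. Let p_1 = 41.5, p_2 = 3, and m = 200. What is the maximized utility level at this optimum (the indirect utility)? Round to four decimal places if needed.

Leontief preferences: the optimum is at the kink where x_1/1 = x_2/5, i.e. x_2 = 5·x_1.
Budget: p_1·x_1 + p_2·5·x_1 = m, so (p_1 + 5·p_2)·x_1 = m.
Demand: x_1*(p_1,p_2,m) = m/(p_1 + 5·p_2), x_2* = 5·m/(p_1 + 5·p_2).
Here 41.5 + 5·3 = 56.5, giving x_1* = 3.5398 and x_2* = 17.6991.
Utility at the optimum: U(3.5398, 17.6991) = 3.5398.

V = 3.5398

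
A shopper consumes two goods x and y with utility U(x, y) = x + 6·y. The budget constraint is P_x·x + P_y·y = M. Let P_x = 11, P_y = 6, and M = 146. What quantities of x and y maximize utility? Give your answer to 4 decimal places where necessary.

x* = 0, y* = 24.3333

Linear utility — the consumer picks whichever good has higher MU/price: 1/11 = 0.0909 vs 6/6 = 1.
y gives more utility per dollar, so spend all income on y: y* = M/P_y, x* = 0.
Numerically: x* = 0, y* = 24.3333.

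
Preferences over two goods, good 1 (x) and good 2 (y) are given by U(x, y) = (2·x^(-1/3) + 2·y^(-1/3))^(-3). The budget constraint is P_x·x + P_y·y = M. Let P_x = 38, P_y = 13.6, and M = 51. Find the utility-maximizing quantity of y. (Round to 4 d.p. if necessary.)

y* = 1.6355

MRS = MU_x/MU_y = (y/x)^(4/3). Set equal to P_x/P_y.
Hence y/x = (P_x/P_y)^(1/(4/3)), i.e. raised to the 0.75 power.
With the ratio pinned down, the budget gives x* = M/(P_x + P_y·(y/x)) and y* = (y/x)·x*.
Numerically y/x = 2.161143, so x* = 51/(38 + 13.6·2.161143) = 0.7568 and y* = 2.161143·0.7568 = 1.6355.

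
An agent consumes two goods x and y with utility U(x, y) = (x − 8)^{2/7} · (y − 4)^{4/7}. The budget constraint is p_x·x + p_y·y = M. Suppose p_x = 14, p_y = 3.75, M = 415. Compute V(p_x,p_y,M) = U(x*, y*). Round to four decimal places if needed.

MRS = (1/2)·(y−4)/(x−8). Tangency with p_x/p_y gives y−4 = 2·(p_x/p_y)·(x−8).
After buying the subsistence bundle (8, 4), a share 1/3 of the remaining income goes to x: x* = 8 + 1/3·(M − 8p_x − 4p_y)/p_x.
Discretionary income = 415 − 8·14 − 4·3.75 = 288; x* = 8 + 1/3·288/14 = 14.8571; y* = 4 + 2/3·288/3.75 = 55.2.
Utility at the optimum: U(14.8571, 55.2) = 16.4295.

V = 16.4295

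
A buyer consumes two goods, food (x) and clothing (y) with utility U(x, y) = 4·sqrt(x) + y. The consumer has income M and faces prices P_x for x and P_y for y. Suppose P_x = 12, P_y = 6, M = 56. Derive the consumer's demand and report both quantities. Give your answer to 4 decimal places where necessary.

Utility is quasi-linear in y; the FOC for x is 2/√x = P_x/P_y.
Thus x* = (2·P_y/P_x)² — independent of M — with the rest of income spent on y.
Plugging in: x* = (2·6/12)² = 1, y* = 7.3333.

x* = 1, y* = 7.3333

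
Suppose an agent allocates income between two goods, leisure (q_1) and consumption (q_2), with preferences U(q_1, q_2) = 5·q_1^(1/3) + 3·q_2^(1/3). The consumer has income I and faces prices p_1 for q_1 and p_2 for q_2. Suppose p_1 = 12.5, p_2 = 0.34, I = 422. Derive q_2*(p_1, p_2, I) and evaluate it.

q_2* = 916.0918

From the CES first-order condition, (5/3)·(q_2/q_1)^(2/3) = p_1/p_2.
Solve for the ratio: q_2/q_1 = [(3/5)·p_1/p_2]^(1.5).
Substitute q_2 = (q_2/q_1)·q_1 into the budget: q_1* = I/(p_1 + p_2·(q_2/q_1)).
Numerically q_2/q_1 = 103.603283, so q_1* = 422/(12.5 + 0.34·103.603283) = 8.8423 and q_2* = 103.603283·8.8423 = 916.0918.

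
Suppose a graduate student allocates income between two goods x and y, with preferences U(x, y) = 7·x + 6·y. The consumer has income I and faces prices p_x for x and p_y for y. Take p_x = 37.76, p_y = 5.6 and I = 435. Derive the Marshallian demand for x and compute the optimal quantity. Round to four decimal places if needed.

Perfect substitutes: compare marginal utility per dollar. 7/p_x vs 6/p_y → 0.1854 vs 1.0714.
y gives more utility per dollar, so spend all income on y: y* = I/p_y, x* = 0.
Numerically: x* = 0, y* = 77.6786.

x* = 0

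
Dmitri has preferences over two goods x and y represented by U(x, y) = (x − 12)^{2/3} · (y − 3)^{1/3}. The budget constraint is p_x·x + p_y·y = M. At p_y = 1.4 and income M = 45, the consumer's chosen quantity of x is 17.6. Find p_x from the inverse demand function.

p_x = 2

MRS = 2·(y−3)/(x−12). Tangency with p_x/p_y gives y−3 = (1/2)·(p_x/p_y)·(x−12).
After buying the subsistence bundle (12, 3), a share 2/3 of the remaining income goes to x: x* = 12 + 2/3·(M − 12p_x − 3p_y)/p_x.
Set x* = 17.6 in the demand function and solve for p_x: p_x = 2.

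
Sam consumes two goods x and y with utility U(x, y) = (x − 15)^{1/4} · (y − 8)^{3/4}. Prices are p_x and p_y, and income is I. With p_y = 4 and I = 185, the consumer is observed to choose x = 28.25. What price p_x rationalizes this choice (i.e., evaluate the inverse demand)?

MRS = (1/3)·(y−8)/(x−15). Tangency with p_x/p_y gives y−8 = 3·(p_x/p_y)·(x−15).
After buying the subsistence bundle (15, 8), a share 0.25 of the remaining income goes to x: x* = 15 + 0.25·(I − 15p_x − 8p_y)/p_x.
Set x* = 28.25 in the demand function and solve for p_x: p_x = 2.25.

p_x = 2.25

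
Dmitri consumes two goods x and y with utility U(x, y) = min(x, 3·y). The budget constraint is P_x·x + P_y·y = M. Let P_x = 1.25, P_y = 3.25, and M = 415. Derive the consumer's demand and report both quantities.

Leontief preferences: the optimum is at the kink where x/3 = y/1, i.e. y = (1/3)·x.
Budget: P_x·x + P_y·(1/3)·x = M, so (3·P_x + P_y)·x = 3·M.
Demand: x*(P_x,P_y,M) = 3·M/(3·P_x + P_y), y* = M/(3·P_x + P_y).
Here 3·1.25 + 3.25 = 7, giving x* = 177.8571 and y* = 59.2857.

x* = 177.8571, y* = 59.2857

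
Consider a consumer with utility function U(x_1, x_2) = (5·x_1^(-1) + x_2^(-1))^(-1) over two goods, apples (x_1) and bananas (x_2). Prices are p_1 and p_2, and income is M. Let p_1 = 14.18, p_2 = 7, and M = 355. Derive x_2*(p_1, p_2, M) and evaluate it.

MU_x_1 ∝ 5·x_1^(-2), MU_x_2 ∝ x_2^(-2), so MRS = 5·(x_2/x_1)^(2) = p_1/p_2.
Solve for the ratio: x_2/x_1 = [(1/5)·p_1/p_2]^(0.5).
With the ratio pinned down, the budget gives x_1* = M/(p_1 + p_2·(x_2/x_1)) and x_2* = (x_2/x_1)·x_1*.
Numerically x_2/x_1 = 0.636508, so x_1* = 355/(14.18 + 7·0.636508) = 19.0496 and x_2* = 0.636508·19.0496 = 12.1252.

x_2* = 12.1252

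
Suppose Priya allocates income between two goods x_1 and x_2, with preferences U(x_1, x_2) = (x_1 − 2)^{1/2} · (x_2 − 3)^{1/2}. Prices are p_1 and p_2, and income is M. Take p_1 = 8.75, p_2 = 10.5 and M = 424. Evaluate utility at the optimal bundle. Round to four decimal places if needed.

Discretionary income = 424 − 2·8.75 − 3·10.5 = 375; x_1* = 2 + 0.5·375/8.75 = 23.4286; x_2* = 3 + 0.5·375/10.5 = 20.8571.
Utility at the optimum: U(23.4286, 20.8571) = 19.5615.

V = 19.5615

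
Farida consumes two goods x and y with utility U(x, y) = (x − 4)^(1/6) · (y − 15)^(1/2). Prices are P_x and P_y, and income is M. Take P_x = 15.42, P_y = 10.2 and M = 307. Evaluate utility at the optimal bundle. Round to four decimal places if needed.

V = 2.7866

Let x' = x−4, y' = y−15. MRS = (1/3)·y'/x' = P_x/P_y.
Substituting into the budget: x* = 4 + 0.25·(M − 4·P_x − 15·P_y)/P_x, and y* = 15 + 0.75·(…)/P_y.
Discretionary income = 307 − 4·15.42 − 15·10.2 = 92.32; x* = 4 + 0.25·92.32/15.42 = 5.4968; y* = 15 + 0.75·92.32/10.2 = 21.7882.
Utility at the optimum: U(5.4968, 21.7882) = 2.7866.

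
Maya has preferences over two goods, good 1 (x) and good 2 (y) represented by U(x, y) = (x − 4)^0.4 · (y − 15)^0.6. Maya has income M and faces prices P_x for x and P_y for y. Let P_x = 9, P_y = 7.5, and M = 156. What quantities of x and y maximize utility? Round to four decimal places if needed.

This is Cobb-Douglas in (x−4, y−15): tangency gives 0.4·P_y·(y−15) = 0.6·P_x·(x−4).
After buying the subsistence bundle (4, 15), a share 0.4 of the remaining income goes to x: x* = 4 + 0.4·(M − 4P_x − 15P_y)/P_x.
Discretionary income = 156 − 4·9 − 15·7.5 = 7.5; x* = 4 + 0.4·7.5/9 = 4.3333; y* = 15 + 0.6·7.5/7.5 = 15.6.

x* = 4.3333, y* = 15.6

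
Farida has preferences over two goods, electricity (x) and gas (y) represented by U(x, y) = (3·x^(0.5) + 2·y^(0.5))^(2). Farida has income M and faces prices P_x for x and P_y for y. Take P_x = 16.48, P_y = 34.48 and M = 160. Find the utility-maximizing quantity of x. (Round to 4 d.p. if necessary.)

MRS = MU_x/MU_y = (3/2)·(y/x)^(0.5). Set equal to P_x/P_y.
Hence y/x = ((2/3)·P_x/P_y)^(1/(0.5)), i.e. raised to the 2 power.
Substitute y = (y/x)·x into the budget: x* = M/(P_x + P_y·(y/x)).
Numerically y/x = 0.101531, so x* = 160/(16.48 + 34.48·0.101531) = 8.0077.

x* = 8.0077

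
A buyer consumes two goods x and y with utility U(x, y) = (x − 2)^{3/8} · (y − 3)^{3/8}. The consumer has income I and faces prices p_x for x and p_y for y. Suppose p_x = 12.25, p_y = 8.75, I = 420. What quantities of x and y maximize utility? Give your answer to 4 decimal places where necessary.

MRS = (y−3)/(x−2). Tangency with p_x/p_y gives y−3 = (p_x/p_y)·(x−2).
Substituting into the budget: x* = 2 + 0.5·(I − 2·p_x − 3·p_y)/p_x, and y* = 3 + 0.5·(…)/p_y.
Discretionary income = 420 − 2·12.25 − 3·8.75 = 369.25; x* = 2 + 0.5·369.25/12.25 = 17.0714; y* = 3 + 0.5·369.25/8.75 = 24.1.

x* = 17.0714, y* = 24.1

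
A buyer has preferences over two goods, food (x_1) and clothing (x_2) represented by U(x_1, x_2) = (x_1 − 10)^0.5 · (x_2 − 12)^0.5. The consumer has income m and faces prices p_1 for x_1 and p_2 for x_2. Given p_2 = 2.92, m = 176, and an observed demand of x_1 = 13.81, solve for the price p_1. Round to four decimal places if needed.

This is Cobb-Douglas in (x_1−10, x_2−12): tangency gives 0.5·p_2·(x_2−12) = 0.5·p_1·(x_1−10).
After buying the subsistence bundle (10, 12), a share 0.5 of the remaining income goes to x_1: x_1* = 10 + 0.5·(m − 10p_1 − 12p_2)/p_1.
Set x_1* = 13.81 in the demand function and solve for p_1: p_1 = 8.

p_1 = 8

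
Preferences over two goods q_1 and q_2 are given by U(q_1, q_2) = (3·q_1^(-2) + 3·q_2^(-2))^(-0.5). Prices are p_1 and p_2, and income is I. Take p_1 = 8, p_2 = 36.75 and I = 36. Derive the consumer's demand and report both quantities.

From the CES first-order condition, (q_2/q_1)^(3) = p_1/p_2.
Hence q_2/q_1 = (p_1/p_2)^(1/(3)), i.e. raised to the 1/3 power.
With the ratio pinned down, the budget gives q_1* = I/(p_1 + p_2·(q_2/q_1)) and q_2* = (q_2/q_1)·q_1*.
Numerically q_2/q_1 = 0.601558, so q_1* = 36/(8 + 36.75·0.601558) = 1.1957 and q_2* = 0.601558·1.1957 = 0.7193.

q_1* = 1.1957, q_2* = 0.7193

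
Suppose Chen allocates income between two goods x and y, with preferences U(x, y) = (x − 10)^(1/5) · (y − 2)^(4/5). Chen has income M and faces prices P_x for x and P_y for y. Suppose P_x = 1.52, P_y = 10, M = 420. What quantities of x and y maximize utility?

x* = 60.6316, y* = 32.784

Let x' = x−10, y' = y−2. MRS = (1/4)·y'/x' = P_x/P_y.
After buying the subsistence bundle (10, 2), a share 0.2 of the remaining income goes to x: x* = 10 + 0.2·(M − 10P_x − 2P_y)/P_x.
Discretionary income = 420 − 10·1.52 − 2·10 = 384.8; x* = 10 + 0.2·384.8/1.52 = 60.6316; y* = 2 + 0.8·384.8/10 = 32.784.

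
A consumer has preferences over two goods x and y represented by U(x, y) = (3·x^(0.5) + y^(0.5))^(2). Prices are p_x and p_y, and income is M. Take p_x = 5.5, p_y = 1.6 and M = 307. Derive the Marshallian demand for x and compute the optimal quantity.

From the CES first-order condition, 3·(y/x)^(0.5) = p_x/p_y.
Hence y/x = ((1/3)·p_x/p_y)^(1/(0.5)), i.e. raised to the 2 power.
With the ratio pinned down, the budget gives x* = M/(p_x + p_y·(y/x)) and y* = (y/x)·x*.
Numerically y/x = 1.312934, so x* = 307/(5.5 + 1.6·1.312934) = 40.391.

x* = 40.391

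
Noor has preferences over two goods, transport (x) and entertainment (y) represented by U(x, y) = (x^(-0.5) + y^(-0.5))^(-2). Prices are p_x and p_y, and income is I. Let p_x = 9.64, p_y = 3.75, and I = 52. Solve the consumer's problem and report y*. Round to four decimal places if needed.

MRS = MU_x/MU_y = (y/x)^(1.5). Set equal to p_x/p_y.
Hence y/x = (p_x/p_y)^(1/(1.5)), i.e. raised to the 2/3 power.
With the ratio pinned down, the budget gives x* = I/(p_x + p_y·(y/x)) and y* = (y/x)·x*.
Numerically y/x = 1.876566, so x* = 52/(9.64 + 3.75·1.876566) = 3.118 and y* = 1.876566·3.118 = 5.8512.

y* = 5.8512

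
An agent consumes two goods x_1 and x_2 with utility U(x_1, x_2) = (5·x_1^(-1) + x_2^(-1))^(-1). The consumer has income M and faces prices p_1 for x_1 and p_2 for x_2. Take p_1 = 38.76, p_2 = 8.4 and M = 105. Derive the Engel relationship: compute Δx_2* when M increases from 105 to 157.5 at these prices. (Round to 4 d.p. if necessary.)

From the CES first-order condition, 5·(x_2/x_1)^(2) = p_1/p_2.
Solve for the ratio: x_2/x_1 = [(1/5)·p_1/p_2]^(0.5).
Substitute x_2 = (x_2/x_1)·x_1 into the budget: x_1* = M/(p_1 + p_2·(x_2/x_1)).
Numerically x_2/x_1 = 0.960655, so x_1* = 105/(38.76 + 8.4·0.960655) = 2.2422 and x_2* = 0.960655·2.2422 = 2.154.
At M' = 157.5: x_2* = 3.2309. Change: 3.2309 − 2.154 = 1.077.

Δx_2* = 1.077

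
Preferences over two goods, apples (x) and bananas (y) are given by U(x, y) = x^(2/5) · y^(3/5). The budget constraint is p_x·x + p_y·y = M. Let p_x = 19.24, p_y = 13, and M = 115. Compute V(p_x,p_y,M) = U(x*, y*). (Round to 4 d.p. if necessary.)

MU_x/MU_y = (0.4·y)/(0.6·x); tangency sets this equal to p_x/p_y.
So 0.4·p_y·y = 0.6·p_x·x; combined with the budget, a share 0.4 of income goes to x.
Demand: x*(p_x,p_y,M) = 0.4·M/p_x and y* = 0.6·M/p_y.
At p_x=19.24, p_y=13, M=115: x* = 0.4·115/19.24 = 2.3909, y* = 5.3077.
Utility at the optimum: U(2.3909, 5.3077) = 3.858.

V = 3.858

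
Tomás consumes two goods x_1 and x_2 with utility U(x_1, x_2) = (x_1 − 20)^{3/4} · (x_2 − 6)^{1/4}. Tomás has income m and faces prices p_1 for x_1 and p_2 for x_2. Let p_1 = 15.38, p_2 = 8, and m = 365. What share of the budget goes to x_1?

share on x_1 = 0.8621

Substituting into the budget: x_1* = 20 + 0.75·(m − 20·p_1 − 6·p_2)/p_1, and x_2* = 6 + 0.25·(…)/p_2.
Discretionary income = 365 − 20·15.38 − 6·8 = 9.4; x_1* = 20 + 0.75·9.4/15.38 = 20.4584; x_2* = 6 + 0.25·9.4/8 = 6.2938.
Expenditure on x_1: 15.38·20.4584 = 314.65; share = 0.8621.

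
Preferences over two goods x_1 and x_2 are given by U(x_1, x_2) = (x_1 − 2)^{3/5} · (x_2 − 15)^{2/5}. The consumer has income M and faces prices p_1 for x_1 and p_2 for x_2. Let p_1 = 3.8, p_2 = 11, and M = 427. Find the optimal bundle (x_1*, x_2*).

x_1* = 42.1684, x_2* = 24.2509

Let x_1' = x_1−2, x_2' = x_2−15. MRS = (3/2)·x_2'/x_1' = p_1/p_2.
After buying the subsistence bundle (2, 15), a share 0.6 of the remaining income goes to x_1: x_1* = 2 + 0.6·(M − 2p_1 − 15p_2)/p_1.
Discretionary income = 427 − 2·3.8 − 15·11 = 254.4; x_1* = 2 + 0.6·254.4/3.8 = 42.1684; x_2* = 15 + 0.4·254.4/11 = 24.2509.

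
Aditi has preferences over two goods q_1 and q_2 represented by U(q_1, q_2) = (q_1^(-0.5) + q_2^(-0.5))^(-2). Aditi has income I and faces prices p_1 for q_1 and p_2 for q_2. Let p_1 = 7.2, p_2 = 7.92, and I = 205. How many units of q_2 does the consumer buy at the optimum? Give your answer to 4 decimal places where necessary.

MU_q_1 ∝ q_1^(-1.5), MU_q_2 ∝ q_2^(-1.5), so MRS = (q_2/q_1)^(1.5) = p_1/p_2.
Solve for the ratio: q_2/q_1 = [p_1/p_2]^(2/3).
Substitute q_2 = (q_2/q_1)·q_1 into the budget: q_1* = I/(p_1 + p_2·(q_2/q_1)).
Numerically q_2/q_1 = 0.938436, so q_1* = 205/(7.2 + 7.92·0.938436) = 14.01 and q_2* = 0.938436·14.01 = 13.1475.

q_2* = 13.1475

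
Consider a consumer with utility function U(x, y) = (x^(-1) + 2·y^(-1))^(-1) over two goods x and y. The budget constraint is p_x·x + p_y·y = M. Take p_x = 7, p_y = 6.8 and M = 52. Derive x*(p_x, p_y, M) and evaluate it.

x* = 3.1032

MRS = MU_x/MU_y = (1/2)·(y/x)^(2). Set equal to p_x/p_y.
Solve for the ratio: y/x = [2·p_x/p_y]^(0.5).
With the ratio pinned down, the budget gives x* = M/(p_x + p_y·(y/x)) and y* = (y/x)·x*.
Numerically y/x = 1.43486, so x* = 52/(7 + 6.8·1.43486) = 3.1032.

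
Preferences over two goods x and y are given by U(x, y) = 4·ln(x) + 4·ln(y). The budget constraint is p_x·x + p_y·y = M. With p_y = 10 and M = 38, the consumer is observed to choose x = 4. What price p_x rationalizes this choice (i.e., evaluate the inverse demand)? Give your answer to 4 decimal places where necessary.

p_x = 4.75

MU_x/MU_y = (4·y)/(4·x); tangency sets this equal to p_x/p_y.
Rearranging, p_y·y = p_x·x. Substituting into the budget gives p_x·x·(1 + 1) = M.
Demand: x*(p_x,p_y,M) = 0.5·M/p_x and y* = 0.5·M/p_y.
Set x* = 4 in the demand function and solve for p_x: p_x = 4.75.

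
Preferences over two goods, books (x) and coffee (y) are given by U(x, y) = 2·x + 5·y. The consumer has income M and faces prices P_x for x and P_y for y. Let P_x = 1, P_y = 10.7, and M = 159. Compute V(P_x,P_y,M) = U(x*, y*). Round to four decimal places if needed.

Linear utility — the consumer picks whichever good has higher MU/price: 2/1 = 2 vs 5/10.7 = 0.4673.
x gives more utility per dollar, so spend all income on x: x* = M/P_x, y* = 0.
Numerically: x* = 159, y* = 0.
Utility at the optimum: U(159, 0) = 318.

V = 318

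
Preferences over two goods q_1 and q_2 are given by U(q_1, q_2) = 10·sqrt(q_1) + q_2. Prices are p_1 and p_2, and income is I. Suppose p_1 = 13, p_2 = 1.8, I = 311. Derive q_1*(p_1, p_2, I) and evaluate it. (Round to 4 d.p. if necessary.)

q_1* = 0.4793

MU_q_1 = 5/√q_1, MU_q_2 = 1. Tangency: 5/√q_1 = p_1/p_2.
Thus q_1* = (5·p_2/p_1)² — independent of I — with the rest of income spent on q_2.
Plugging in: q_1* = (5·1.8/13)² = 0.4793.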